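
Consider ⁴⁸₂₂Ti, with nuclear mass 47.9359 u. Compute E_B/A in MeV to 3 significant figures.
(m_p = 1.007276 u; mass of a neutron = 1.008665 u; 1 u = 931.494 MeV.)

With 22 protons and 26 neutrons (A = 48):
Σm = 22·m_p + 26·m_n = 22.160072 + 26.225290 = 48.385362 u
Δm = 48.385362 − 47.9359 = 0.449462 u
Binding energy = Δm·c² = 0.449462 × 931.494 MeV/u = 418.671 MeV
Dividing by A = 48 gives 8.722 MeV per nucleon.

8.72 MeV/nucleon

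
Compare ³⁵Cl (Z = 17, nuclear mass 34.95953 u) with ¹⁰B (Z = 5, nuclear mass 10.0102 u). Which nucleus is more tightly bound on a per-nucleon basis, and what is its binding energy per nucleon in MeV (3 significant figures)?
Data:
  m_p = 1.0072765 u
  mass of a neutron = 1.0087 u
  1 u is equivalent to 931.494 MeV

³⁵Cl; 8.54 MeV/nucleon

³⁵Cl: Σm = 17(1.0072765) + 18(1.0087) = 35.2803005 u; Δm = 0.3207705 u; E_B = 298.80 MeV; E_B/A = 8.537 MeV
¹⁰B: Σm = 5(1.0072765) + 5(1.0087) = 10.0798825 u; Δm = 0.0696825 u; E_B = 64.909 MeV; E_B/A = 6.491 MeV
³⁵Cl has the higher binding energy per nucleon, so it is the more tightly bound nucleus.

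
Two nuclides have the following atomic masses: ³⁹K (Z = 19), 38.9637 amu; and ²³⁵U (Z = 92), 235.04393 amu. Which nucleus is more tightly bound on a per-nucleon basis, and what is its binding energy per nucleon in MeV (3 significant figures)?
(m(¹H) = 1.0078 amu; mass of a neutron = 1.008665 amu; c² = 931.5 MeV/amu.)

³⁹K; 8.55 MeV/nucleon

³⁹K: Σm = 19(1.0078) + 20(1.008665) = 39.321500 amu; Δm = 0.357800 amu; E_B = 333.29 MeV; E_B/A = 8.546 MeV
²³⁵U: Σm = 92(1.0078) + 143(1.008665) = 236.956695 amu; Δm = 1.912765 amu; E_B = 1781.7 MeV; E_B/A = 7.582 MeV
³⁹K has the higher binding energy per nucleon, so it is the more tightly bound nucleus.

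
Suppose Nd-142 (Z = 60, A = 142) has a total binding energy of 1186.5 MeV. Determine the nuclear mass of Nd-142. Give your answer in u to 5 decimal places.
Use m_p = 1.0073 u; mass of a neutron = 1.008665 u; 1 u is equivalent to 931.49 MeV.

141.87476 u

Mass defect = 1186.5 MeV / (931.49 MeV/u) = 1.2737657 u
Constituent mass = 60(1.0073) + 82(1.008665) = 143.148530 u
Nuclear mass = 143.148530 − 1.2737657 = 141.8747643 u ≈ 141.87476 u (to 5 decimal places)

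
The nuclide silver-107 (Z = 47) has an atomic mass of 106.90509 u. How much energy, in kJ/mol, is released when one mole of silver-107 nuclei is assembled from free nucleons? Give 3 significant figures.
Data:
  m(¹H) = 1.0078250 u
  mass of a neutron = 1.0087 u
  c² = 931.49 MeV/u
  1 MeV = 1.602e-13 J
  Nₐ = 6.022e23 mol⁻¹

Σm = 47·m(¹H) + 60·m_n = 47.3677750 + 60.5220 = 107.8897750 u
The mass defect is 107.8897750 − 106.90509 = 0.9846850 u.
E_B = 0.9846850 × 931.49 = 917.224 MeV
Per nucleus in joules: 917.224 MeV × 1.602e-13 J/MeV = 1.4694e-10 J
Per mole: 1.4694e-10 J × 6.022e23 mol⁻¹ = 8.8487e+13 J/mol

8.85e+10 kJ/mol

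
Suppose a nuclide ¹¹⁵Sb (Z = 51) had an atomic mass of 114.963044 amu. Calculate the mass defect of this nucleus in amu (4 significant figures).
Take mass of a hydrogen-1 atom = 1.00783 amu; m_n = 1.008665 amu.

0.9908 amu

Z = 51, so N = A − Z = 115 − 51 = 64.
Total constituent mass: 51 × 1.00783 + 64 × 1.008665 = 115.953890 amu
Mass defect Δm = 115.953890 − 114.963044 = 0.990846 amu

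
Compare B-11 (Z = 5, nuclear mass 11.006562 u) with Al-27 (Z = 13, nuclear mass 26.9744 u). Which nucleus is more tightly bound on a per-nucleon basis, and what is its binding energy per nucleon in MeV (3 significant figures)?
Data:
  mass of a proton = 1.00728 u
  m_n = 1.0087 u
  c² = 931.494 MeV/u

Al-27; 8.35 MeV/nucleon

B-11: Σm = 5(1.00728) + 6(1.0087) = 11.08860 u; Δm = 0.082038 u; E_B = 76.418 MeV; E_B/A = 6.947 MeV
Al-27: Σm = 13(1.00728) + 14(1.0087) = 27.21644 u; Δm = 0.24204 u; E_B = 225.46 MeV; E_B/A = 8.350 MeV
Al-27 has the higher binding energy per nucleon, so it is the more tightly bound nucleus.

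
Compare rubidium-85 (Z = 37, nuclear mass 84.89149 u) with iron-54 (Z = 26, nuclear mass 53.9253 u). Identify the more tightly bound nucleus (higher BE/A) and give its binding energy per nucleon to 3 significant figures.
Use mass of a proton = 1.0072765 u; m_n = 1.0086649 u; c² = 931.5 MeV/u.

rubidium-85: Σm = 37(1.0072765) + 48(1.0086649) = 85.6851457 u; Δm = 0.7936557 u; E_B = 739.29 MeV; E_B/A = 8.698 MeV
iron-54: Σm = 26(1.0072765) + 28(1.0086649) = 54.4318062 u; Δm = 0.5065062 u; E_B = 471.81 MeV; E_B/A = 8.737 MeV
iron-54 has the higher binding energy per nucleon, so it is the more tightly bound nucleus.

iron-54; 8.74 MeV/nucleon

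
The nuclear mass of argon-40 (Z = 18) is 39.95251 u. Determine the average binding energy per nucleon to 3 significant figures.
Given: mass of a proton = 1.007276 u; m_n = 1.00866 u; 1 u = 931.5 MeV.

8.59 MeV/nucleon

With 18 protons and 22 neutrons (A = 40):
Σm = 18·m_p + 22·m_n = 18.130968 + 22.19052 = 40.321488 u
Mass defect Δm = 40.321488 − 39.95251 = 0.368978 u
Binding energy = Δm·c² = 0.368978 × 931.5 MeV/u = 343.703 MeV
Per nucleon: 343.703 / 40 = 8.593 MeV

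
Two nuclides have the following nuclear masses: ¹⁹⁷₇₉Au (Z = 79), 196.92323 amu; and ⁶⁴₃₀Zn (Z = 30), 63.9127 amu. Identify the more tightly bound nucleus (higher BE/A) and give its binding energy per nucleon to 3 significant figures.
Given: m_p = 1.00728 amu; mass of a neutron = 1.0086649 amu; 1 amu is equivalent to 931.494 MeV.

⁶⁴₃₀Zn; 8.74 MeV/nucleon

¹⁹⁷₇₉Au: Σm = 79(1.00728) + 118(1.0086649) = 198.5975782 amu; Δm = 1.6743482 amu; E_B = 1559.6 MeV; E_B/A = 7.917 MeV
⁶⁴₃₀Zn: Σm = 30(1.00728) + 34(1.0086649) = 64.5130066 amu; Δm = 0.6003066 amu; E_B = 559.18 MeV; E_B/A = 8.737 MeV
⁶⁴₃₀Zn has the higher binding energy per nucleon, so it is the more tightly bound nucleus.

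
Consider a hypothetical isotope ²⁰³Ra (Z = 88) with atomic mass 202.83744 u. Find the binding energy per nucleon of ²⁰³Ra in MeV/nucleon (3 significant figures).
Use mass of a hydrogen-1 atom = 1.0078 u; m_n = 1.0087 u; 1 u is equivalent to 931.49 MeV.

Total constituent mass: 88 × 1.0078 + 115 × 1.0087 = 204.6869 u
Δm = 204.6869 − 202.83744 = 1.84946 u
E_B = 1.84946 × 931.49 = 1722.75 MeV
Dividing by A = 203 gives 8.486 MeV per nucleon.

8.49 MeV/nucleon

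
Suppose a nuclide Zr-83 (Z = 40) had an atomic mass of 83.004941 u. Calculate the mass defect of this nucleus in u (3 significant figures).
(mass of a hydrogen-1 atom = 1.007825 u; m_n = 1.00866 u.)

0.680 u

Z = 40, so N = A − Z = 83 − 40 = 43.
Total constituent mass: 40 × 1.007825 + 43 × 1.00866 = 83.685380 u
The mass defect is 83.685380 − 83.004941 = 0.680439 u.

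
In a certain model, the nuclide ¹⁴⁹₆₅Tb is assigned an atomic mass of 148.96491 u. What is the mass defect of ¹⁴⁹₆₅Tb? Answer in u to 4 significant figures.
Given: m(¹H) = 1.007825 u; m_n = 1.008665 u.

1.272 u

Total constituent mass: 65 × 1.007825 + 84 × 1.008665 = 150.236485 u
The mass defect is 150.236485 − 148.96491 = 1.271575 u.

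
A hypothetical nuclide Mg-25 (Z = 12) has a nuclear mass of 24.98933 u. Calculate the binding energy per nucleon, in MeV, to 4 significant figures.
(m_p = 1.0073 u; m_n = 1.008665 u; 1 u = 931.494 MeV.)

7.859 MeV/nucleon

The nucleus contains 12 protons and 25 − 12 = 13 neutrons.
Mass of separated nucleons = 12(1.0073) + 13(1.008665) = 12.0876 + 13.112645 = 25.200245 u
Mass defect Δm = 25.200245 − 24.98933 = 0.210915 u
E_B = 0.210915 × 931.494 = 196.466 MeV
BE/A = 196.466 MeV / 25 = 7.859 MeV/nucleon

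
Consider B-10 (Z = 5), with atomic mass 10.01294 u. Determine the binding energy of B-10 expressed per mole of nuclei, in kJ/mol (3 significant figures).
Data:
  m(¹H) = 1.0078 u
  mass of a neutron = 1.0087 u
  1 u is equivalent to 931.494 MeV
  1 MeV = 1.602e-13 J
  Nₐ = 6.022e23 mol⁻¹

The nucleus contains 5 protons and 10 − 5 = 5 neutrons.
Σm = 5·m(¹H) + 5·m_n = 5.0390 + 5.0435 = 10.0825 u
Mass defect Δm = 10.0825 − 10.01294 = 0.06956 u
Binding energy = Δm·c² = 0.06956 × 931.494 MeV/u = 64.7947 MeV
Per nucleus in joules: 64.7947 MeV × 1.602e-13 J/MeV = 1.0380e-11 J
Per mole: 1.0380e-11 J × 6.022e23 mol⁻¹ = 6.2508e+12 J/mol

6.25e+09 kJ/mol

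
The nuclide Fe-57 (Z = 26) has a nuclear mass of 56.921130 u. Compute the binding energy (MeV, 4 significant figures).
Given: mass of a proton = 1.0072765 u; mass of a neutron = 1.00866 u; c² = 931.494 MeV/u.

499.8 MeV

With 26 protons and 31 neutrons (A = 57):
Total constituent mass: 26 × 1.0072765 + 31 × 1.00866 = 57.4576490 u
The mass defect is 57.4576490 − 56.921130 = 0.5365190 u.
E_B = 0.5365190 × 931.494 = 499.764 MeV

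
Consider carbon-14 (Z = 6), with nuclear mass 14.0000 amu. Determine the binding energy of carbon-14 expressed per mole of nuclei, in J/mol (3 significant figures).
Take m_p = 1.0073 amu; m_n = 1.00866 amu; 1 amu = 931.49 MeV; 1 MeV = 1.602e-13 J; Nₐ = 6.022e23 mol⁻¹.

1.02e+13 J/mol

With 6 protons and 8 neutrons (A = 14):
Total constituent mass: 6 × 1.0073 + 8 × 1.00866 = 14.11308 amu
The mass defect is 14.11308 − 14.0000 = 0.11308 amu.
E_B = 0.11308 × 931.49 = 105.333 MeV
Per nucleus in joules: 105.333 MeV × 1.602e-13 J/MeV = 1.6874e-11 J
Per mole: 1.6874e-11 J × 6.022e23 mol⁻¹ = 1.0162e+13 J/mol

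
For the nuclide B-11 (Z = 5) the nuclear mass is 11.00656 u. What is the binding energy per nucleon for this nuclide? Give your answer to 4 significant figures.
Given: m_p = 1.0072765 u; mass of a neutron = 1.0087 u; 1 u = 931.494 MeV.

Mass of separated nucleons = 5(1.0072765) + 6(1.0087) = 5.0363825 + 6.0522 = 11.0885825 u
Mass defect Δm = 11.0885825 − 11.00656 = 0.0820225 u
Converting to energy: 0.0820225 u × 931.494 MeV/u = 76.4035 MeV
Dividing by A = 11 gives 6.946 MeV per nucleon.

6.946 MeV/nucleon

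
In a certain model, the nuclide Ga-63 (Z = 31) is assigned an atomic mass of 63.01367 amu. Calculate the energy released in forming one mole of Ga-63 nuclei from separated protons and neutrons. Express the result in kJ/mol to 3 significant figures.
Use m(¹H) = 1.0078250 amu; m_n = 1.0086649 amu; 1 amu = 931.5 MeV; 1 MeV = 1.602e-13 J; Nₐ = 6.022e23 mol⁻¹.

4.55e+10 kJ/mol

Mass of separated nucleons = 31(1.0078250) + 32(1.0086649) = 31.2425750 + 32.2772768 = 63.5198518 amu
Mass defect Δm = 63.5198518 − 63.01367 = 0.5061818 amu
Converting to energy: 0.5061818 amu × 931.5 MeV/amu = 471.508 MeV
Per nucleus in joules: 471.508 MeV × 1.602e-13 J/MeV = 7.5536e-11 J
Per mole: 7.5536e-11 J × 6.022e23 mol⁻¹ = 4.5488e+13 J/mol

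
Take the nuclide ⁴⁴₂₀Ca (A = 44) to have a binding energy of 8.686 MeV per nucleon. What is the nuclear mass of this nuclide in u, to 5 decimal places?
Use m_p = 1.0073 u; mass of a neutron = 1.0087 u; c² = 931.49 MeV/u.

43.94451 u

Total binding energy = 44 × 8.686 = 382.184 MeV
Mass defect = 382.184 MeV / (931.49 MeV/u) = 0.4102932 u
Constituent mass = 20(1.0073) + 24(1.0087) = 44.3548 u
Nuclear mass = 44.3548 − 0.4102932 = 43.9445068 u ≈ 43.94451 u (to 5 decimal places)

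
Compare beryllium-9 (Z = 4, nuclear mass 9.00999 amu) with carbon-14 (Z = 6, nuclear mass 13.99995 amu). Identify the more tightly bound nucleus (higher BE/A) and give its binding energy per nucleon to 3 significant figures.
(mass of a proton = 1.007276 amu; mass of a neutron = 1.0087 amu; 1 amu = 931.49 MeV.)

carbon-14; 7.54 MeV/nucleon

beryllium-9: Σm = 4(1.007276) + 5(1.0087) = 9.072604 amu; Δm = 0.062614 amu; E_B = 58.324 MeV; E_B/A = 6.480 MeV
carbon-14: Σm = 6(1.007276) + 8(1.0087) = 14.113256 amu; Δm = 0.113306 amu; E_B = 105.54 MeV; E_B/A = 7.539 MeV
carbon-14 has the higher binding energy per nucleon, so it is the more tightly bound nucleus.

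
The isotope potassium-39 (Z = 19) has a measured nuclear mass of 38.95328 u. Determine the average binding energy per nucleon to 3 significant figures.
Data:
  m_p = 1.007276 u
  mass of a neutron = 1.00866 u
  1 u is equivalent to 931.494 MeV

8.55 MeV/nucleon

With 19 protons and 20 neutrons (A = 39):
Mass of separated nucleons = 19(1.007276) + 20(1.00866) = 19.138244 + 20.17320 = 39.311444 u
The mass defect is 39.311444 − 38.95328 = 0.358164 u.
Converting to energy: 0.358164 u × 931.494 MeV/u = 333.628 MeV
Per nucleon: 333.628 / 39 = 8.5546 MeV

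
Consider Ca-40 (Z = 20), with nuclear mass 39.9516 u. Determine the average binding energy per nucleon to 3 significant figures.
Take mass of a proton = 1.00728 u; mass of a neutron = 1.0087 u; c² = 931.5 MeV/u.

With 20 protons and 20 neutrons (A = 40):
Σm = 20·m_p + 20·m_n = 20.14560 + 20.1740 = 40.31960 u
Mass defect Δm = 40.31960 − 39.9516 = 0.36800 u
Converting to energy: 0.36800 u × 931.5 MeV/u = 342.792 MeV
Dividing by A = 40 gives 8.570 MeV per nucleon.

8.57 MeV/nucleon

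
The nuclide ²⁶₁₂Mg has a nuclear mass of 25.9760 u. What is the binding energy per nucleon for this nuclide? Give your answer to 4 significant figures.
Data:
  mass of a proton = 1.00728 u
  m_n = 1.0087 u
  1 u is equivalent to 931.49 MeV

8.353 MeV/nucleon

Z = 12, so N = A − Z = 26 − 12 = 14.
Σm = 12·m_p + 14·m_n = 12.08736 + 14.1218 = 26.20916 u
Mass defect Δm = 26.20916 − 25.9760 = 0.23316 u
Binding energy = Δm·c² = 0.23316 × 931.49 MeV/u = 217.186 MeV
Per nucleon: 217.186 / 26 = 8.353 MeV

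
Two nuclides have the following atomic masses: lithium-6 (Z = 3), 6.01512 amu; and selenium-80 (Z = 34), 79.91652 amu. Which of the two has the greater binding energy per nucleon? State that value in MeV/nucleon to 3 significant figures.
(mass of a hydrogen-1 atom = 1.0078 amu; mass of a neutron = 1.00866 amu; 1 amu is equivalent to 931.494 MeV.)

selenium-80; 8.70 MeV/nucleon

lithium-6: Σm = 3(1.0078) + 3(1.00866) = 6.04938 amu; Δm = 0.03426 amu; E_B = 31.913 MeV; E_B/A = 5.319 MeV
selenium-80: Σm = 34(1.0078) + 46(1.00866) = 80.66356 amu; Δm = 0.74704 amu; E_B = 695.86 MeV; E_B/A = 8.698 MeV
selenium-80 has the higher binding energy per nucleon, so it is the more tightly bound nucleus.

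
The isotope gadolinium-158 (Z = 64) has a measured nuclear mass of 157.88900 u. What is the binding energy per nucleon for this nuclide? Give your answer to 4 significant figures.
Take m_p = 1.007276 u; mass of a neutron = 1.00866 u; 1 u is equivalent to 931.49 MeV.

Total constituent mass: 64 × 1.007276 + 94 × 1.00866 = 159.279704 u
Δm = 159.279704 − 157.88900 = 1.390704 u
Converting to energy: 1.390704 u × 931.49 MeV/u = 1295.43 MeV
Per nucleon: 1295.43 / 158 = 8.199 MeV

8.199 MeV/nucleon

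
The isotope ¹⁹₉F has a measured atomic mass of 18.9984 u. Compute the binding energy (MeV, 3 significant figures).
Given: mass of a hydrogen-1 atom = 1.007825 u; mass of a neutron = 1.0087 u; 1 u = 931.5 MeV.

Mass of separated nucleons = 9(1.007825) + 10(1.0087) = 9.070425 + 10.0870 = 19.157425 u
Δm = 19.157425 − 18.9984 = 0.159025 u
E_B = 0.159025 × 931.5 = 148.132 MeV

148 MeV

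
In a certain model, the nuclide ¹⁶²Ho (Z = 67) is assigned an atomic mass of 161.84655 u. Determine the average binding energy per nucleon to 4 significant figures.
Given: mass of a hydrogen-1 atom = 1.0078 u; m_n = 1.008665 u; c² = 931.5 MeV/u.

8.621 MeV/nucleon

Total constituent mass: 67 × 1.0078 + 95 × 1.008665 = 163.345775 u
Mass defect Δm = 163.345775 − 161.84655 = 1.499225 u
Converting to energy: 1.499225 u × 931.5 MeV/u = 1396.53 MeV
BE/A = 1396.53 MeV / 162 = 8.621 MeV/nucleon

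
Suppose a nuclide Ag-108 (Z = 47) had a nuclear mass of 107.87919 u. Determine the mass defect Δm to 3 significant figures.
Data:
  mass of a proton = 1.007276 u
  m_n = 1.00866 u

0.991 u

With 47 protons and 61 neutrons (A = 108):
Mass of separated nucleons = 47(1.007276) + 61(1.00866) = 47.341972 + 61.52826 = 108.870232 u
Mass defect Δm = 108.870232 − 107.87919 = 0.991042 u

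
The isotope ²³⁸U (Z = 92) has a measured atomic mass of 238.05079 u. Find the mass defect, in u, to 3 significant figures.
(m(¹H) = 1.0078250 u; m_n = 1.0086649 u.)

1.93 u

Total constituent mass: 92 × 1.0078250 + 146 × 1.0086649 = 239.9849754 u
Mass defect Δm = 239.9849754 − 238.05079 = 1.9341854 u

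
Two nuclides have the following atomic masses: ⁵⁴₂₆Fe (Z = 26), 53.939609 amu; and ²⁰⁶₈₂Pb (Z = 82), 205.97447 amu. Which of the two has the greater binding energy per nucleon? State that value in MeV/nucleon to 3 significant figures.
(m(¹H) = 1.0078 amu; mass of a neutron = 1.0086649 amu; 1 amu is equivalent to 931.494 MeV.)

⁵⁴₂₆Fe: Σm = 26(1.0078) + 28(1.0086649) = 54.4454172 amu; Δm = 0.5058082 amu; E_B = 471.16 MeV; E_B/A = 8.725 MeV
²⁰⁶₈₂Pb: Σm = 82(1.0078) + 124(1.0086649) = 207.7140476 amu; Δm = 1.7395776 amu; E_B = 1620.4 MeV; E_B/A = 7.866 MeV
⁵⁴₂₆Fe has the higher binding energy per nucleon, so it is the more tightly bound nucleus.

⁵⁴₂₆Fe; 8.73 MeV/nucleon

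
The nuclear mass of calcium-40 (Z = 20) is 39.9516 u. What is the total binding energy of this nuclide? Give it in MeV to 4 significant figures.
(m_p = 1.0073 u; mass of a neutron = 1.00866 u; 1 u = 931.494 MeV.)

Σm = 20·m_p + 20·m_n = 20.1460 + 20.17320 = 40.31920 u
The mass defect is 40.31920 − 39.9516 = 0.36760 u.
E_B = 0.36760 × 931.494 = 342.417 MeV

342.4 MeV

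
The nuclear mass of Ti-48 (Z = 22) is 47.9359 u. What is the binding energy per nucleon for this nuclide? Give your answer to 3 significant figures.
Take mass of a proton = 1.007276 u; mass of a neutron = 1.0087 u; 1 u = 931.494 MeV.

8.74 MeV/nucleon

The nucleus contains 22 protons and 48 − 22 = 26 neutrons.
Total constituent mass: 22 × 1.007276 + 26 × 1.0087 = 48.386272 u
Δm = 48.386272 − 47.9359 = 0.450372 u
Converting to energy: 0.450372 u × 931.494 MeV/u = 419.519 MeV
Dividing by A = 48 gives 8.740 MeV per nucleon.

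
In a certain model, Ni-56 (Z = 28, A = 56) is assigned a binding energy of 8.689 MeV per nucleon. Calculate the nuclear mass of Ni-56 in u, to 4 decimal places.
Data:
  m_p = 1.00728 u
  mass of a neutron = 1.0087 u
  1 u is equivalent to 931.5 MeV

Total binding energy = 56 × 8.689 = 486.584 MeV
Mass defect = 486.584 MeV / (931.5 MeV/u) = 0.522366 u
Constituent mass = 28(1.00728) + 28(1.0087) = 56.44744 u
Nuclear mass = 56.44744 − 0.522366 = 55.925074 u ≈ 55.9251 u (to 4 decimal places)

55.9251 u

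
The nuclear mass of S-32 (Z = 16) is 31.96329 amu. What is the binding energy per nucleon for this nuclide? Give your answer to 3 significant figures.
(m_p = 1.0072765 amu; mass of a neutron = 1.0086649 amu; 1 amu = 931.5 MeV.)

Total constituent mass: 16 × 1.0072765 + 16 × 1.0086649 = 32.2550624 amu
Δm = 32.2550624 − 31.96329 = 0.2917724 amu
Binding energy = Δm·c² = 0.2917724 × 931.5 MeV/amu = 271.786 MeV
Dividing by A = 32 gives 8.493 MeV per nucleon.

8.49 MeV/nucleon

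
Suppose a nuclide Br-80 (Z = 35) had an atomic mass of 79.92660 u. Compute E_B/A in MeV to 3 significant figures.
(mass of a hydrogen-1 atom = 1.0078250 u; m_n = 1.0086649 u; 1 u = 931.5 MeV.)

Σm = 35·m(¹H) + 45·m_n = 35.2738750 + 45.3899205 = 80.6637955 u
The mass defect is 80.6637955 − 79.92660 = 0.7371955 u.
E_B = 0.7371955 × 931.5 = 686.698 MeV
BE/A = 686.698 MeV / 80 = 8.584 MeV/nucleon

8.58 MeV/nucleon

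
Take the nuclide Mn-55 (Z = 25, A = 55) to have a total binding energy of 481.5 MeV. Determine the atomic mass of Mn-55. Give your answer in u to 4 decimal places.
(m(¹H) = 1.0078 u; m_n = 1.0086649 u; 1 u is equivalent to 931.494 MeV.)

Mass defect = 481.5 MeV / (931.494 MeV/u) = 0.516912 u
Constituent mass = 25(1.0078) + 30(1.0086649) = 55.4549470 u
Atomic mass = 55.4549470 − 0.516912 = 54.9380350 u ≈ 54.9380 u (to 4 decimal places)

54.9380 u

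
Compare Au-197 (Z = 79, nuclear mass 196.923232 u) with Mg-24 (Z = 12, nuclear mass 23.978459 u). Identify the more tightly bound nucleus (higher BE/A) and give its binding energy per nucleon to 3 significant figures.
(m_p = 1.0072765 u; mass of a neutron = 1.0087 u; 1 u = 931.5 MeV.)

Mg-24; 8.28 MeV/nucleon

Au-197: Σm = 79(1.0072765) + 118(1.0087) = 198.6014435 u; Δm = 1.6782115 u; E_B = 1563.25 MeV; E_B/A = 7.935 MeV
Mg-24: Σm = 12(1.0072765) + 12(1.0087) = 24.1917180 u; Δm = 0.2132590 u; E_B = 198.65 MeV; E_B/A = 8.277 MeV
Mg-24 has the higher binding energy per nucleon, so it is the more tightly bound nucleus.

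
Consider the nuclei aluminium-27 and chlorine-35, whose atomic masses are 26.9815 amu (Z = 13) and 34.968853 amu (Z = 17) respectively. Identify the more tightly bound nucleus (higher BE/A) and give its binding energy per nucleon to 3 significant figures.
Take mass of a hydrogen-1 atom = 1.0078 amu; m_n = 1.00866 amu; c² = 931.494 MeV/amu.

aluminium-27: Σm = 13(1.0078) + 14(1.00866) = 27.22264 amu; Δm = 0.24114 amu; E_B = 224.62 MeV; E_B/A = 8.319 MeV
chlorine-35: Σm = 17(1.0078) + 18(1.00866) = 35.28848 amu; Δm = 0.319627 amu; E_B = 297.73 MeV; E_B/A = 8.507 MeV
chlorine-35 has the higher binding energy per nucleon, so it is the more tightly bound nucleus.

chlorine-35; 8.51 MeV/nucleon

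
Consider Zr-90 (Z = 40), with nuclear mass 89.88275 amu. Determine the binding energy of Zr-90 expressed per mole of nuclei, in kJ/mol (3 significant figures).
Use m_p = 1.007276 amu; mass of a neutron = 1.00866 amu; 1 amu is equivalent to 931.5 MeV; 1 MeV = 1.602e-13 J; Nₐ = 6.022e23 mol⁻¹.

The nucleus contains 40 protons and 90 − 40 = 50 neutrons.
Σm = 40·m_p + 50·m_n = 40.291040 + 50.43300 = 90.724040 amu
Mass defect Δm = 90.724040 − 89.88275 = 0.841290 amu
Binding energy = Δm·c² = 0.841290 × 931.5 MeV/amu = 783.662 MeV
Per nucleus in joules: 783.662 MeV × 1.602e-13 J/MeV = 1.2554e-10 J
Per mole: 1.2554e-10 J × 6.022e23 mol⁻¹ = 7.5600e+13 J/mol

7.56e+10 kJ/mol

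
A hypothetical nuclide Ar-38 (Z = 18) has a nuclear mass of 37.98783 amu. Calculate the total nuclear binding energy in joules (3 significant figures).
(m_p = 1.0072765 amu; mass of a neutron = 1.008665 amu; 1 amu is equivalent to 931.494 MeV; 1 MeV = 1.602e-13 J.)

The nucleus contains 18 protons and 38 − 18 = 20 neutrons.
Mass of separated nucleons = 18(1.0072765) + 20(1.008665) = 18.1309770 + 20.173300 = 38.3042770 amu
The mass defect is 38.3042770 − 37.98783 = 0.3164470 amu.
Converting to energy: 0.3164470 amu × 931.494 MeV/amu = 294.768 MeV
In joules: 294.768 MeV × 1.602e-13 J/MeV = 4.7222e-11 J

4.72e-11 J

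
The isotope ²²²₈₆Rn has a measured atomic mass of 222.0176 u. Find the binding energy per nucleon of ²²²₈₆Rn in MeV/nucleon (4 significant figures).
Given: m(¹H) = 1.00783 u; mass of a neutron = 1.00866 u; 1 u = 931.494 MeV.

7.693 MeV/nucleon

Mass of separated nucleons = 86(1.00783) + 136(1.00866) = 86.67338 + 137.17776 = 223.85114 u
The mass defect is 223.85114 − 222.0176 = 1.83354 u.
E_B = 1.83354 × 931.494 = 1707.93 MeV
BE/A = 1707.93 MeV / 222 = 7.693 MeV/nucleon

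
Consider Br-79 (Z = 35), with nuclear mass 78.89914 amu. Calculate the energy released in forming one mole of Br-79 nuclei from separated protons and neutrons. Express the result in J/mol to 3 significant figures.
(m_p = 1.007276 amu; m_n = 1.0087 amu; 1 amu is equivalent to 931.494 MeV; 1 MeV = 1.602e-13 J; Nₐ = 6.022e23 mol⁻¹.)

Total constituent mass: 35 × 1.007276 + 44 × 1.0087 = 79.637460 amu
Mass defect Δm = 79.637460 − 78.89914 = 0.738320 amu
Binding energy = Δm·c² = 0.738320 × 931.494 MeV/amu = 687.741 MeV
Per nucleus in joules: 687.741 MeV × 1.602e-13 J/MeV = 1.10176e-10 J
Per mole: 1.10176e-10 J × 6.022e23 mol⁻¹ = 6.6348e+13 J/mol

6.63e+13 J/mol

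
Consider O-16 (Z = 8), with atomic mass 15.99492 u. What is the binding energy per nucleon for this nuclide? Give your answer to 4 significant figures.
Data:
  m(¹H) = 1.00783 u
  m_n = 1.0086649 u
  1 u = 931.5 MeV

Z = 8, so N = A − Z = 16 − 8 = 8.
Total constituent mass: 8 × 1.00783 + 8 × 1.0086649 = 16.1319592 u
Mass defect Δm = 16.1319592 − 15.99492 = 0.1370392 u
Binding energy = Δm·c² = 0.1370392 × 931.5 MeV/u = 127.652 MeV
Per nucleon: 127.652 / 16 = 7.978 MeV

7.978 MeV/nucleon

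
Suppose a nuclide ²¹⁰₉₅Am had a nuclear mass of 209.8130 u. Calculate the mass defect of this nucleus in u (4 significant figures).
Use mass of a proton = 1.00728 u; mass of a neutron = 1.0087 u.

1.879 u

Σm = 95·m_p + 115·m_n = 95.69160 + 116.0005 = 211.69210 u
Mass defect Δm = 211.69210 − 209.8130 = 1.87910 u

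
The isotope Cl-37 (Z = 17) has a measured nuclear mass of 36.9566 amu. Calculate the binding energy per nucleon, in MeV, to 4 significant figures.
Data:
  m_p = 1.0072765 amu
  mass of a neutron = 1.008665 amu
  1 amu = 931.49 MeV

Σm = 17·m_p + 20·m_n = 17.1237005 + 20.173300 = 37.2970005 amu
Δm = 37.2970005 − 36.9566 = 0.3404005 amu
E_B = 0.3404005 × 931.49 = 317.080 MeV
Per nucleon: 317.080 / 37 = 8.570 MeV

8.570 MeV/nucleon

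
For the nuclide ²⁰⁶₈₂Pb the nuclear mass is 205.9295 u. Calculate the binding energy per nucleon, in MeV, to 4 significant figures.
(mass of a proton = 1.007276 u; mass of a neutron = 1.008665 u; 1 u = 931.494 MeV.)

7.875 MeV/nucleon

With 82 protons and 124 neutrons (A = 206):
Σm = 82·m_p + 124·m_n = 82.596632 + 125.074460 = 207.671092 u
Mass defect Δm = 207.671092 − 205.9295 = 1.741592 u
Converting to energy: 1.741592 u × 931.494 MeV/u = 1622.28 MeV
BE/A = 1622.28 MeV / 206 = 7.875 MeV/nucleon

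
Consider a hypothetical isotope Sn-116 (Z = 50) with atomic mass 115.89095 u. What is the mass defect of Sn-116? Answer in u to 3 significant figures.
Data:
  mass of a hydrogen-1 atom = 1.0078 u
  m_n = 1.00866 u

1.07 u

With 50 protons and 66 neutrons (A = 116):
Total constituent mass: 50 × 1.0078 + 66 × 1.00866 = 116.96156 u
Mass defect Δm = 116.96156 − 115.89095 = 1.07061 u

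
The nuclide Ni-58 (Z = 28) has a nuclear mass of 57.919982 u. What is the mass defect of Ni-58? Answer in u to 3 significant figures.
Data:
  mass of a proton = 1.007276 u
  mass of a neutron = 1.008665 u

Z = 28, so N = A − Z = 58 − 28 = 30.
Σm = 28·m_p + 30·m_n = 28.203728 + 30.259950 = 58.463678 u
The mass defect is 58.463678 − 57.919982 = 0.543696 u.

0.544 u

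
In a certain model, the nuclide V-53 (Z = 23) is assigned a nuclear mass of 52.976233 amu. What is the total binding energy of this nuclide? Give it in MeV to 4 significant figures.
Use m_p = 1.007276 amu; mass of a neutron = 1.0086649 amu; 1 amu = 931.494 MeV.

Z = 23, so N = A − Z = 53 − 23 = 30.
Total constituent mass: 23 × 1.007276 + 30 × 1.0086649 = 53.4272950 amu
Δm = 53.4272950 − 52.976233 = 0.4510620 amu
E_B = 0.4510620 × 931.494 = 420.162 MeV

420.2 MeV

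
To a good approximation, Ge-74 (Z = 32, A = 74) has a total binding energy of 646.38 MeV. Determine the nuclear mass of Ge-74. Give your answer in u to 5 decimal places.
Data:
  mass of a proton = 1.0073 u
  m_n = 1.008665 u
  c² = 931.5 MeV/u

73.90362 u

Mass defect = 646.38 MeV / (931.5 MeV/u) = 0.6939130 u
Constituent mass = 32(1.0073) + 42(1.008665) = 74.597530 u
Nuclear mass = 74.597530 − 0.6939130 = 73.9036170 u ≈ 73.90362 u (to 5 decimal places)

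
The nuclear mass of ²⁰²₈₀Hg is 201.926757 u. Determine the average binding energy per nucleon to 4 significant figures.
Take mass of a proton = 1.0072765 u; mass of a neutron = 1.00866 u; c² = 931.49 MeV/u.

7.894 MeV/nucleon

Mass of separated nucleons = 80(1.0072765) + 122(1.00866) = 80.5821200 + 123.05652 = 203.6386400 u
Mass defect Δm = 203.6386400 − 201.926757 = 1.7118830 u
E_B = 1.7118830 × 931.49 = 1594.60 MeV
BE/A = 1594.60 MeV / 202 = 7.894 MeV/nucleon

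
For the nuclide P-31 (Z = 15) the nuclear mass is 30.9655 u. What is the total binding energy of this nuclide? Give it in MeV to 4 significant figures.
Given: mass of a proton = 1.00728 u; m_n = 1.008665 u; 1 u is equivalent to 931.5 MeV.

Z = 15, so N = A − Z = 31 − 15 = 16.
Total constituent mass: 15 × 1.00728 + 16 × 1.008665 = 31.247840 u
Mass defect Δm = 31.247840 − 30.9655 = 0.282340 u
Binding energy = Δm·c² = 0.282340 × 931.5 MeV/u = 263.000 MeV

263.0 MeV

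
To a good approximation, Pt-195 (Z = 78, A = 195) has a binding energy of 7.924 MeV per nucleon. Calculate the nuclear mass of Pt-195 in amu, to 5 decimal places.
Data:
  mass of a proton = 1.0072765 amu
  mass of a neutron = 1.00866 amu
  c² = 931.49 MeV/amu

194.92196 amu

Total binding energy = 195 × 7.924 = 1545.180 MeV
Mass defect = 1545.180 MeV / (931.49 MeV/amu) = 1.6588262 amu
Constituent mass = 78(1.0072765) + 117(1.00866) = 196.5807870 amu
Nuclear mass = 196.5807870 − 1.6588262 = 194.9219608 amu ≈ 194.92196 amu (to 5 decimal places)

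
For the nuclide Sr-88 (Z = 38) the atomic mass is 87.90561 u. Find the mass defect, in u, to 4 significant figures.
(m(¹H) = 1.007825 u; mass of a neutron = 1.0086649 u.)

The nucleus contains 38 protons and 88 − 38 = 50 neutrons.
Total constituent mass: 38 × 1.007825 + 50 × 1.0086649 = 88.7305950 u
The mass defect is 88.7305950 − 87.90561 = 0.8249850 u.

0.8250 u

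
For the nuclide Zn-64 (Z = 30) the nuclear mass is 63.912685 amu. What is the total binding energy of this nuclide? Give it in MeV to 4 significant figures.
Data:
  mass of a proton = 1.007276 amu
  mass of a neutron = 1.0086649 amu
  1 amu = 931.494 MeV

Mass of separated nucleons = 30(1.007276) + 34(1.0086649) = 30.218280 + 34.2946066 = 64.5128866 amu
The mass defect is 64.5128866 − 63.912685 = 0.6002016 amu.
Binding energy = Δm·c² = 0.6002016 × 931.494 MeV/amu = 559.084 MeV

559.1 MeV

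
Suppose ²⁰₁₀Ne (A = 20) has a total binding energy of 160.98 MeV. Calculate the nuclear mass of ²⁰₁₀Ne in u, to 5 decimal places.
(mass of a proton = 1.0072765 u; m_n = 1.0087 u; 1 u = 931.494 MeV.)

19.98695 u

Mass defect = 160.98 MeV / (931.494 MeV/u) = 0.1728191 u
Constituent mass = 10(1.0072765) + 10(1.0087) = 20.1597650 u
Nuclear mass = 20.1597650 − 0.1728191 = 19.9869459 u ≈ 19.98695 u (to 5 decimal places)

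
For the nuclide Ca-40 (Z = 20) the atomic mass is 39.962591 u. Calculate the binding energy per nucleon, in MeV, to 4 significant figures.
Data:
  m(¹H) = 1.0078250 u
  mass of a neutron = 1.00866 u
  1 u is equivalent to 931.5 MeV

Total constituent mass: 20 × 1.0078250 + 20 × 1.00866 = 40.3297000 u
Mass defect Δm = 40.3297000 − 39.962591 = 0.3671090 u
Converting to energy: 0.3671090 u × 931.5 MeV/u = 341.962 MeV
BE/A = 341.962 MeV / 40 = 8.549 MeV/nucleon

8.549 MeV/nucleon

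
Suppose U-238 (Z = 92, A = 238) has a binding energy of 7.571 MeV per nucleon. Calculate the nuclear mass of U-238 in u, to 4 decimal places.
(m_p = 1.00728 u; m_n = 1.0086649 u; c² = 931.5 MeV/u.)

Total binding energy = 238 × 7.571 = 1801.898 MeV
Mass defect = 1801.898 MeV / (931.5 MeV/u) = 1.934405 u
Constituent mass = 92(1.00728) + 146(1.0086649) = 239.9348354 u
Nuclear mass = 239.9348354 − 1.934405 = 238.0004304 u ≈ 238.0004 u (to 4 decimal places)

238.0004 u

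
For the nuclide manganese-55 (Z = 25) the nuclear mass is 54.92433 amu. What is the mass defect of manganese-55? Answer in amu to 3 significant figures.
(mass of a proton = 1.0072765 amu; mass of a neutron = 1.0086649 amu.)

Σm = 25·m_p + 30·m_n = 25.1819125 + 30.2599470 = 55.4418595 amu
The mass defect is 55.4418595 − 54.92433 = 0.5175295 amu.

0.518 amu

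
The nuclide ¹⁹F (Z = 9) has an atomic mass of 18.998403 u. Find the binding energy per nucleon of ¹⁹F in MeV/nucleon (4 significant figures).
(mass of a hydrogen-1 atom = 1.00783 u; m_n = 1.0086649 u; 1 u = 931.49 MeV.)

7.781 MeV/nucleon

Z = 9, so N = A − Z = 19 − 9 = 10.
Mass of separated nucleons = 9(1.00783) + 10(1.0086649) = 9.07047 + 10.0866490 = 19.1571190 u
The mass defect is 19.1571190 − 18.998403 = 0.1587160 u.
Converting to energy: 0.1587160 u × 931.49 MeV/u = 147.842 MeV
BE/A = 147.842 MeV / 19 = 7.781 MeV/nucleon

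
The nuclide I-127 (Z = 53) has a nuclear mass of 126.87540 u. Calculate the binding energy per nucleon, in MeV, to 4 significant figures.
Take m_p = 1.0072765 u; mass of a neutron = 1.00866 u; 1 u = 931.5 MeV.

The nucleus contains 53 protons and 127 − 53 = 74 neutrons.
Σm = 53·m_p + 74·m_n = 53.3856545 + 74.64084 = 128.0264945 u
The mass defect is 128.0264945 − 126.87540 = 1.1510945 u.
E_B = 1.1510945 × 931.5 = 1072.24 MeV
Per nucleon: 1072.24 / 127 = 8.443 MeV

8.443 MeV/nucleon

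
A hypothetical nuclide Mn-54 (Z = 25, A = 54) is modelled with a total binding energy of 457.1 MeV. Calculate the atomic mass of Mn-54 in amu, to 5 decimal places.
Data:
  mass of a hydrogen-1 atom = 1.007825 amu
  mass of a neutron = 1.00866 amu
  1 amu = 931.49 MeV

53.95605 amu

Mass defect = 457.1 MeV / (931.49 MeV/amu) = 0.4907192 amu
Constituent mass = 25(1.007825) + 29(1.00866) = 54.446765 amu
Atomic mass = 54.446765 − 0.4907192 = 53.9560458 amu ≈ 53.95605 amu (to 5 decimal places)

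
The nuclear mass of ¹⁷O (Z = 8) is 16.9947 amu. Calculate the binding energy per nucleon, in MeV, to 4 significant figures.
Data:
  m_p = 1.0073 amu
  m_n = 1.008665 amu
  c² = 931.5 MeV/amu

Mass of separated nucleons = 8(1.0073) + 9(1.008665) = 8.0584 + 9.077985 = 17.136385 amu
Mass defect Δm = 17.136385 − 16.9947 = 0.141685 amu
E_B = 0.141685 × 931.5 = 131.980 MeV
BE/A = 131.980 MeV / 17 = 7.764 MeV/nucleon

7.764 MeV/nucleon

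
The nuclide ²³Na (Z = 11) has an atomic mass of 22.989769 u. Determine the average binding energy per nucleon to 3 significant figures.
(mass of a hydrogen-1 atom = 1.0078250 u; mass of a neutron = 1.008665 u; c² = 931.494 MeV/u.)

Σm = 11·m(¹H) + 12·m_n = 11.0860750 + 12.103980 = 23.1900550 u
The mass defect is 23.1900550 − 22.989769 = 0.2002860 u.
Converting to energy: 0.2002860 u × 931.494 MeV/u = 186.565 MeV
Dividing by A = 23 gives 8.112 MeV per nucleon.

8.11 MeV/nucleon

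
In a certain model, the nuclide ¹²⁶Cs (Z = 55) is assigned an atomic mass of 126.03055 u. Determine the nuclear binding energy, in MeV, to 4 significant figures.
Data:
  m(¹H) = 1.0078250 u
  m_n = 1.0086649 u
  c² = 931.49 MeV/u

945.5 MeV

With 55 protons and 71 neutrons (A = 126):
Total constituent mass: 55 × 1.0078250 + 71 × 1.0086649 = 127.0455829 u
Δm = 127.0455829 − 126.03055 = 1.0150329 u
E_B = 1.0150329 × 931.49 = 945.493 MeV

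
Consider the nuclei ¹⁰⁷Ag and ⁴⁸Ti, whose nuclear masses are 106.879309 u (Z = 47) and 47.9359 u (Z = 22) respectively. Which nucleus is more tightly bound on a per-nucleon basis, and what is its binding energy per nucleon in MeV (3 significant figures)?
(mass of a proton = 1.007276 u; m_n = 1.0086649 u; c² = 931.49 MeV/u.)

¹⁰⁷Ag: Σm = 47(1.007276) + 60(1.0086649) = 107.8618660 u; Δm = 0.9825570 u; E_B = 915.24 MeV; E_B/A = 8.554 MeV
⁴⁸Ti: Σm = 22(1.007276) + 26(1.0086649) = 48.3853594 u; Δm = 0.4494594 u; E_B = 418.67 MeV; E_B/A = 8.722 MeV
⁴⁸Ti has the higher binding energy per nucleon, so it is the more tightly bound nucleus.

⁴⁸Ti; 8.72 MeV/nucleon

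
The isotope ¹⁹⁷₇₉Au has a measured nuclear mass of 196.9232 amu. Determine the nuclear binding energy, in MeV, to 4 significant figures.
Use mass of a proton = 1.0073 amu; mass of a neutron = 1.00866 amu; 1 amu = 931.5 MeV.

The nucleus contains 79 protons and 197 − 79 = 118 neutrons.
Mass of separated nucleons = 79(1.0073) + 118(1.00866) = 79.5767 + 119.02188 = 198.59858 amu
Mass defect Δm = 198.59858 − 196.9232 = 1.67538 amu
E_B = 1.67538 × 931.5 = 1560.62 MeV

1561 MeV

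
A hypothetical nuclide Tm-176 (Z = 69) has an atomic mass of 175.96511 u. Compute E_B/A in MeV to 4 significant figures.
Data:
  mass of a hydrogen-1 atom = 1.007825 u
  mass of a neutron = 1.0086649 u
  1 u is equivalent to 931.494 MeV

Σm = 69·m(¹H) + 107·m_n = 69.539925 + 107.9271443 = 177.4670693 u
Δm = 177.4670693 − 175.96511 = 1.5019593 u
Converting to energy: 1.5019593 u × 931.494 MeV/u = 1399.07 MeV
Per nucleon: 1399.07 / 176 = 7.949 MeV

7.949 MeV/nucleon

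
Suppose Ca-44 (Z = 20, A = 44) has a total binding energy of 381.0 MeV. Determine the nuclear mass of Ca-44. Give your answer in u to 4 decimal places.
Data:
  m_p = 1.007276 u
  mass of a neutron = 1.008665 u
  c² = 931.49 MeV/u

43.9445 u

Mass defect = 381.0 MeV / (931.49 MeV/u) = 0.409022 u
Constituent mass = 20(1.007276) + 24(1.008665) = 44.353480 u
Nuclear mass = 44.353480 − 0.409022 = 43.944458 u ≈ 43.9445 u (to 4 decimal places)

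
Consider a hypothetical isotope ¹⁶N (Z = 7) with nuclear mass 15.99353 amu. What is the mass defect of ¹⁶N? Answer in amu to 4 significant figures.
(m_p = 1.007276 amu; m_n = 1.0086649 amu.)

Z = 7, so N = A − Z = 16 − 7 = 9.
Σm = 7·m_p + 9·m_n = 7.050932 + 9.0779841 = 16.1289161 amu
The mass defect is 16.1289161 − 15.99353 = 0.1353861 amu.

0.1354 amu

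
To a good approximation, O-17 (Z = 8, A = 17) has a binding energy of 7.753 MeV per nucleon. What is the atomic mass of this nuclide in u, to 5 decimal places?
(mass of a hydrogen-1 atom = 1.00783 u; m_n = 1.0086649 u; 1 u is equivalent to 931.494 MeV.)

16.99913 u

Total binding energy = 17 × 7.753 = 131.801 MeV
Mass defect = 131.801 MeV / (931.494 MeV/u) = 0.1414942 u
Constituent mass = 8(1.00783) + 9(1.0086649) = 17.1406241 u
Atomic mass = 17.1406241 − 0.1414942 = 16.9991299 u ≈ 16.99913 u (to 5 decimal places)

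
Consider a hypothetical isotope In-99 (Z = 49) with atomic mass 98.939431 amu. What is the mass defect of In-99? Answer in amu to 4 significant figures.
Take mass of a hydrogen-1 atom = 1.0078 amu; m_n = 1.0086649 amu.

0.8760 amu

Total constituent mass: 49 × 1.0078 + 50 × 1.0086649 = 99.8154450 amu
The mass defect is 99.8154450 − 98.939431 = 0.8760140 amu.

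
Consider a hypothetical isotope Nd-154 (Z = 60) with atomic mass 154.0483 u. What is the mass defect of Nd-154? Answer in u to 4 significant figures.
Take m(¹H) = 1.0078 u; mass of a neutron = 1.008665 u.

1.234 u

Σm = 60·m(¹H) + 94·m_n = 60.4680 + 94.814510 = 155.282510 u
Δm = 155.282510 − 154.0483 = 1.234210 u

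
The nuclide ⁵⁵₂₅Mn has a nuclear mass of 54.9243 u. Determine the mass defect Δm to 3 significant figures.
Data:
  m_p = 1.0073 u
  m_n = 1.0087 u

Mass of separated nucleons = 25(1.0073) + 30(1.0087) = 25.1825 + 30.2610 = 55.4435 u
The mass defect is 55.4435 − 54.9243 = 0.5192 u.

0.519 u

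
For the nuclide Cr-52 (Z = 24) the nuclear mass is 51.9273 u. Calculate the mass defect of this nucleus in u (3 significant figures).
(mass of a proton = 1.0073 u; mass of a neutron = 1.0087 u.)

The nucleus contains 24 protons and 52 − 24 = 28 neutrons.
Σm = 24·m_p + 28·m_n = 24.1752 + 28.2436 = 52.4188 u
The mass defect is 52.4188 − 51.9273 = 0.4915 u.

0.492 u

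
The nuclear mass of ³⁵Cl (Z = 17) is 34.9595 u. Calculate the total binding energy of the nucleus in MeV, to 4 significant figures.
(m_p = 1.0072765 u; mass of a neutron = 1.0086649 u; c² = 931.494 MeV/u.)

298.2 MeV

Z = 17, so N = A − Z = 35 − 17 = 18.
Total constituent mass: 17 × 1.0072765 + 18 × 1.0086649 = 35.2796687 u
Δm = 35.2796687 − 34.9595 = 0.3201687 u
Converting to energy: 0.3201687 u × 931.494 MeV/u = 298.235 MeV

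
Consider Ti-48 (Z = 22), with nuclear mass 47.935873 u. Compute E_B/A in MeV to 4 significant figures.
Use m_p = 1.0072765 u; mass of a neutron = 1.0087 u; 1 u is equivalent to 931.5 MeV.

The nucleus contains 22 protons and 48 − 22 = 26 neutrons.
Σm = 22·m_p + 26·m_n = 22.1600830 + 26.2262 = 48.3862830 u
Δm = 48.3862830 − 47.935873 = 0.4504100 u
Binding energy = Δm·c² = 0.4504100 × 931.5 MeV/u = 419.557 MeV
BE/A = 419.557 MeV / 48 = 8.741 MeV/nucleon

8.741 MeV/nucleon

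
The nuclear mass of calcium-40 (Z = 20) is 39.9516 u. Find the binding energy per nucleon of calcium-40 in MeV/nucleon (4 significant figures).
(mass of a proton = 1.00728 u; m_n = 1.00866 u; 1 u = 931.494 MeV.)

8.551 MeV/nucleon

Z = 20, so N = A − Z = 40 − 20 = 20.
Total constituent mass: 20 × 1.00728 + 20 × 1.00866 = 40.31880 u
Δm = 40.31880 − 39.9516 = 0.36720 u
Binding energy = Δm·c² = 0.36720 × 931.494 MeV/u = 342.045 MeV
BE/A = 342.045 MeV / 40 = 8.551 MeV/nucleon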